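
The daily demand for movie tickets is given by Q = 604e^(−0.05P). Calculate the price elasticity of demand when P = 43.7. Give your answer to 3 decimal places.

-2.185

At P = 43.7, Q = 67.937.
dQ/dP = −0.05·604e^(−0.05P) = −0.05Q = -3.397.
ε = (dQ/dP)(P/Q) = (-3.397)(43.7/67.937).
|ε| > 1, so demand is elastic at this price.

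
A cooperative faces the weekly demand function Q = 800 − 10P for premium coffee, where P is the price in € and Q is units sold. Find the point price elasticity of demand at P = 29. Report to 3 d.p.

At P = 29, Q = 510.
dQ/dP = −10.
ε = (dQ/dP)(P/Q) = (-10)(29/510).

-0.569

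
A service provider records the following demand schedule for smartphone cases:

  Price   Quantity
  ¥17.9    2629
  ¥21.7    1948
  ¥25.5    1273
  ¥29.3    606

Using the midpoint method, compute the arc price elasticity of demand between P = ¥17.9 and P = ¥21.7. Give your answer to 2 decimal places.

-1.55

At P = 17.9, Q = 2629; at P = 21.7, Q = 1948.
ΔQ = -681, ΔP = 3.8. Midpoints: P̄ = 19.80, Q̄ = 2288.5.
ε = (ΔQ/ΔP)(P̄/Q̄) = (-681/3.8)(19.80/2288.5).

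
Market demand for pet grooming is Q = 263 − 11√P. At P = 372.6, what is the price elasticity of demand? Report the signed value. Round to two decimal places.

At P = 372.6, Q = 50.669.
dQ/dP = −11/(2√P) = -0.285.
ε = (dQ/dP)(P/Q) = (-0.285)(372.6/50.669).
|ε| > 1, so demand is elastic at this price.

-2.10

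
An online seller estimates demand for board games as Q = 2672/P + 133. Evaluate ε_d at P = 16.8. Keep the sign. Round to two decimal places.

At P = 16.8, Q = 292.048.
dQ/dP = −2672/P² = -9.467.
ε = (dQ/dP)(P/Q) = (-9.467)(16.8/292.048).

-0.54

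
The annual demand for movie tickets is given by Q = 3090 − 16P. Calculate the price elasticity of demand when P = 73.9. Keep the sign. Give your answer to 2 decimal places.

At P = 73.9, Q = 1907.600.
dQ/dP = −16.
ε = (dQ/dP)(P/Q) = (-16)(73.9/1907.600).

-0.62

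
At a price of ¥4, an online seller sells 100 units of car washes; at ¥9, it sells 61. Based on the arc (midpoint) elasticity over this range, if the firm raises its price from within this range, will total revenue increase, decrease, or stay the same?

increase

Arc ε = (-39/5)(6.50/80.5) ≈ -0.630.
|ε| = 0.63 < 1, so demand is inelastic. A price rise therefore raises total revenue.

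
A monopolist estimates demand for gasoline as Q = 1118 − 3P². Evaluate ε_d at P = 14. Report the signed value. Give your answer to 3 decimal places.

-2.219

At P = 14, Q = 530.
dQ/dP = −6P = -84.
ε = (dQ/dP)(P/Q) = (-84)(14/530).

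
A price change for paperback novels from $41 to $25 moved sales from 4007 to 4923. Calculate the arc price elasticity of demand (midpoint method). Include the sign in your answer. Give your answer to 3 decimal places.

-0.423

ΔQ = 4923 − 4007 = 916; ΔP = 25 − 41 = -16.
Midpoints: P̄ = 33.00, Q̄ = 4465.0.
ε = (ΔQ/ΔP)(P̄/Q̄) = (916/-16)(33.00/4465.0).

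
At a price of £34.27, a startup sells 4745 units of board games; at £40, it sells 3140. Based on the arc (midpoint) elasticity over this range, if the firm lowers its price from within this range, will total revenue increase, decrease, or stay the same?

Arc ε = (-1605/5.73)(37.14/3942.5) ≈ -2.638.
|ε| = 2.64 > 1, so demand is elastic. A price cut therefore raises total revenue.

increase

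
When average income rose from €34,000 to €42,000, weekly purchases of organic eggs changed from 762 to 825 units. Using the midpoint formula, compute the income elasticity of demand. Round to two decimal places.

ΔQ = 63, ΔI = 8000. Midpoints: Ī = 38,000, Q̄ = 793.5.
ε_I = (ΔQ/ΔI)(Ī/Q̄) = (63/8000)(38000/793.5).
ε_I > 0, so the good is normal.

0.38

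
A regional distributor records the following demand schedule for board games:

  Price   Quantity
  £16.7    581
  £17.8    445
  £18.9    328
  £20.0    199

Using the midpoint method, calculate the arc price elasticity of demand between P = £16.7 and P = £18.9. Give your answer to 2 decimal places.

-4.50

At P = 16.7, Q = 581; at P = 18.9, Q = 328.
ΔQ = -253, ΔP = 2.2. Midpoints: P̄ = 17.80, Q̄ = 454.5.
ε = (ΔQ/ΔP)(P̄/Q̄) = (-253/2.2)(17.80/454.5).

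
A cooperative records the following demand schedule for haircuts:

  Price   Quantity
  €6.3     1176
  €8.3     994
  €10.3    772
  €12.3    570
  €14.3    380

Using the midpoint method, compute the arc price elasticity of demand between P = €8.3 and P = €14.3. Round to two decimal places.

At P = 8.3, Q = 994; at P = 14.3, Q = 380.
ΔQ = -614, ΔP = 6.0. Midpoints: P̄ = 11.30, Q̄ = 687.0.
ε = (ΔQ/ΔP)(P̄/Q̄) = (-614/6.0)(11.30/687.0).

-1.68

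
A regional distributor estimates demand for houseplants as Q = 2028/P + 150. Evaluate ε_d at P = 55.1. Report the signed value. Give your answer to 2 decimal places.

At P = 55.1, Q = 186.806.
dQ/dP = −2028/P² = -0.668.
ε = (dQ/dP)(P/Q) = (-0.668)(55.1/186.806).

-0.20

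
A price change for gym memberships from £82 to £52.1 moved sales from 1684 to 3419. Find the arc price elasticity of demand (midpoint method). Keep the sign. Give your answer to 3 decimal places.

-1.525

ΔQ = 3419 − 1684 = 1735; ΔP = 52.1 − 82 = -29.9.
Midpoints: P̄ = 67.05, Q̄ = 2551.5.
ε = (ΔQ/ΔP)(P̄/Q̄) = (1735/-29.9)(67.05/2551.5).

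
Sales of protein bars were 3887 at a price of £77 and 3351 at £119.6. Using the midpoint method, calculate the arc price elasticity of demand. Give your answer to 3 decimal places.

-0.342

ΔQ = 3351 − 3887 = -536; ΔP = 119.6 − 77 = 42.6.
Midpoints: P̄ = 98.30, Q̄ = 3619.0.
ε = (ΔQ/ΔP)(P̄/Q̄) = (-536/42.6)(98.30/3619.0).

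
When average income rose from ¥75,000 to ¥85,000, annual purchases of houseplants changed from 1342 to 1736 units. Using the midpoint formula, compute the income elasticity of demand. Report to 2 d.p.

2.05

ΔQ = 394, ΔI = 10000. Midpoints: Ī = 80,000, Q̄ = 1539.0.
ε_I = (ΔQ/ΔI)(Ī/Q̄) = (394/10000)(80000/1539.0).
ε_I > 0, so the good is normal.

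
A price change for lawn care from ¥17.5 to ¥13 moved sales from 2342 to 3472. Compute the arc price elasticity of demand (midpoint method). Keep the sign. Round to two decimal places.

-1.32

ΔQ = 3472 − 2342 = 1130; ΔP = 13 − 17.5 = -4.5.
Midpoints: P̄ = 15.25, Q̄ = 2907.0.
ε = (ΔQ/ΔP)(P̄/Q̄) = (1130/-4.5)(15.25/2907.0).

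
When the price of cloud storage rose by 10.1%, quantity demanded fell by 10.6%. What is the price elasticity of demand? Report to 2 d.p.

-1.05

ε = %ΔQ / %ΔP = (-10.6)/(10.1) = -1.050.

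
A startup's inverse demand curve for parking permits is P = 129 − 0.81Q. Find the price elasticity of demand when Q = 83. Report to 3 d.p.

At Q = 83, P = 129 − 0.81(83) = 61.77.
dP/dQ = −0.81, so dQ/dP = 1/(−0.81) = -1.235.
ε = (dQ/dP)(P/Q) = (-1.235)(61.77/83).

-0.919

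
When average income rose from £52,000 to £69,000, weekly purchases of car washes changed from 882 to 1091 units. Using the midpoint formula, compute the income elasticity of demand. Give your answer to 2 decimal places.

0.75

ΔQ = 209, ΔI = 17000. Midpoints: Ī = 60,500, Q̄ = 986.5.
ε_I = (ΔQ/ΔI)(Ī/Q̄) = (209/17000)(60500/986.5).
ε_I > 0, so the good is normal.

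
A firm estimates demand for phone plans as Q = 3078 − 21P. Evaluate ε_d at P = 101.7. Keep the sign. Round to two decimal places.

At P = 101.7, Q = 942.300.
dQ/dP = −21.
ε = (dQ/dP)(P/Q) = (-21)(101.7/942.300).

-2.27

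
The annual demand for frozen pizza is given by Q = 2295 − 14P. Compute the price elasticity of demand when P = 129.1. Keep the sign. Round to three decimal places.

At P = 129.1, Q = 487.600.
dQ/dP = −14.
ε = (dQ/dP)(P/Q) = (-14)(129.1/487.600).
|ε| > 1, so demand is elastic at this price.

-3.707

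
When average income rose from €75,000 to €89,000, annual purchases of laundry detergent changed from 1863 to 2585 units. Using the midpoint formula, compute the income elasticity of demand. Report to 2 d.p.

ΔQ = 722, ΔI = 14000. Midpoints: Ī = 82,000, Q̄ = 2224.0.
ε_I = (ΔQ/ΔI)(Ī/Q̄) = (722/14000)(82000/2224.0).

1.90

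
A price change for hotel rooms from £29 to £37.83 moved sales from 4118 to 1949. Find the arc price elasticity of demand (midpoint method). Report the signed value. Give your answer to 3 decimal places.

-2.706

ΔQ = 1949 − 4118 = -2169; ΔP = 37.83 − 29 = 8.83.
Midpoints: P̄ = 33.41, Q̄ = 3033.5.
ε = (ΔQ/ΔP)(P̄/Q̄) = (-2169/8.83)(33.41/3033.5).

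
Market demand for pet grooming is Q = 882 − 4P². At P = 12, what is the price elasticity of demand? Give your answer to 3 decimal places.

At P = 12, Q = 306.
dQ/dP = −8P = -96.
ε = (dQ/dP)(P/Q) = (-96)(12/306).

-3.765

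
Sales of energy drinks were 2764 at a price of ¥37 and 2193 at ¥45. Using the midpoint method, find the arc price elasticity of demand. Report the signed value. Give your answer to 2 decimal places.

ΔQ = 2193 − 2764 = -571; ΔP = 45 − 37 = 8.
Midpoints: P̄ = 41.00, Q̄ = 2478.5.
ε = (ΔQ/ΔP)(P̄/Q̄) = (-571/8)(41.00/2478.5).

-1.18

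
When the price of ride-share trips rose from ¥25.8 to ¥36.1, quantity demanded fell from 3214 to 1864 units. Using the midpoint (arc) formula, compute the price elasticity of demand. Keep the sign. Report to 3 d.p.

-1.598

ΔQ = 1864 − 3214 = -1350; ΔP = 36.1 − 25.8 = 10.3.
Midpoints: P̄ = 30.95, Q̄ = 2539.0.
ε = (ΔQ/ΔP)(P̄/Q̄) = (-1350/10.3)(30.95/2539.0).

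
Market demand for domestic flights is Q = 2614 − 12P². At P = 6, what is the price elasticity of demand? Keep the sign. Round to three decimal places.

-0.396

At P = 6, Q = 2182.
dQ/dP = −24P = -144.
ε = (dQ/dP)(P/Q) = (-144)(6/2182).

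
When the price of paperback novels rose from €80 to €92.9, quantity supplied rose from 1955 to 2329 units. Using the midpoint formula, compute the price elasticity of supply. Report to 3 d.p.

1.170

ΔQ = 2329 − 1955 = 374; ΔP = 92.9 − 80 = 12.9.
Midpoints: P̄ = 86.45, Q̄ = 2142.0.
ε_s = (ΔQ/ΔP)(P̄/Q̄) = (374/12.9)(86.45/2142.0).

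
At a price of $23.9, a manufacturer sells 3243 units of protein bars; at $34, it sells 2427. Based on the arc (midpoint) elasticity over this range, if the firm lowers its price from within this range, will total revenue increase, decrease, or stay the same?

decrease

Arc ε = (-816/10.1)(28.95/2835.0) ≈ -0.825.
|ε| = 0.83 < 1, so demand is inelastic. A price cut therefore reduces total revenue.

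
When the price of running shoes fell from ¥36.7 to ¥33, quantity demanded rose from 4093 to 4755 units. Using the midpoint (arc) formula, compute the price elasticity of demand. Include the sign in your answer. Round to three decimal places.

-1.409

ΔQ = 4755 − 4093 = 662; ΔP = 33 − 36.7 = -3.7.
Midpoints: P̄ = 34.85, Q̄ = 4424.0.
ε = (ΔQ/ΔP)(P̄/Q̄) = (662/-3.7)(34.85/4424.0).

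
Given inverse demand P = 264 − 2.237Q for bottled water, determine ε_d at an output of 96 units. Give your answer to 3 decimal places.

At Q = 96, P = 264 − 2.237(96) = 49.25.
dP/dQ = −2.237, so dQ/dP = 1/(−2.237) = -0.447.
ε = (dQ/dP)(P/Q) = (-0.447)(49.25/96).

-0.229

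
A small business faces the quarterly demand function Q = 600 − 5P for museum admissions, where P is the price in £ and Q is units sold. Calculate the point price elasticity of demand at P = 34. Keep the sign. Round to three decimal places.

At P = 34, Q = 430.
dQ/dP = −5.
ε = (dQ/dP)(P/Q) = (-5)(34/430).

-0.395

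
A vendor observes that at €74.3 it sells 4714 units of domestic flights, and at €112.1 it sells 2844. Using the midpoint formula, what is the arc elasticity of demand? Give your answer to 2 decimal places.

-1.22

ΔQ = 2844 − 4714 = -1870; ΔP = 112.1 − 74.3 = 37.8.
Midpoints: P̄ = 93.20, Q̄ = 3779.0.
ε = (ΔQ/ΔP)(P̄/Q̄) = (-1870/37.8)(93.20/3779.0).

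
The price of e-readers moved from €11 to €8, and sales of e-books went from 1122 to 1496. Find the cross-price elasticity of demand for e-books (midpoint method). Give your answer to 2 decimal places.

-0.90

ΔQ_x = 1496 − 1122 = 374; ΔP_y = 8 − 11 = -3.
Midpoints: P̄_y = 9.50, Q̄_x = 1309.0.
ε_xy = (ΔQ_x/ΔP_y)(P̄_y/Q̄_x) = (374/-3)(9.50/1309.0).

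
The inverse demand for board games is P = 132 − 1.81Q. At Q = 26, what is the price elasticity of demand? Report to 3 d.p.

-1.805

At Q = 26, P = 132 − 1.81(26) = 84.94.
dP/dQ = −1.81, so dQ/dP = 1/(−1.81) = -0.552.
ε = (dQ/dP)(P/Q) = (-0.552)(84.94/26).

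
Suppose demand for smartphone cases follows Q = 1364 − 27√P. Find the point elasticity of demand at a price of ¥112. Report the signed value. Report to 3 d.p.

-0.133

At P = 112, Q = 1078.259.
dQ/dP = −27/(2√P) = -1.276.
ε = (dQ/dP)(P/Q) = (-1.276)(112/1078.259).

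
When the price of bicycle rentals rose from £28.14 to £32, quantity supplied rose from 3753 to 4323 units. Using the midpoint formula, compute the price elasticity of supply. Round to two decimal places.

ΔQ = 4323 − 3753 = 570; ΔP = 32 − 28.14 = 3.86.
Midpoints: P̄ = 30.07, Q̄ = 4038.0.
ε_s = (ΔQ/ΔP)(P̄/Q̄) = (570/3.86)(30.07/4038.0).

1.10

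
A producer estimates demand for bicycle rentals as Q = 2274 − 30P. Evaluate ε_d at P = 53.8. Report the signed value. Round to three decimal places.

At P = 53.8, Q = 660.
dQ/dP = −30.
ε = (dQ/dP)(P/Q) = (-30)(53.8/660).

-2.445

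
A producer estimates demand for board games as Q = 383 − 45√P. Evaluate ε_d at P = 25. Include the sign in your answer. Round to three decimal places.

-0.712

At P = 25, Q = 158.
dQ/dP = −45/(2√P) = -4.500.
ε = (dQ/dP)(P/Q) = (-4.500)(25/158).
|ε| < 1, so demand is inelastic at this price.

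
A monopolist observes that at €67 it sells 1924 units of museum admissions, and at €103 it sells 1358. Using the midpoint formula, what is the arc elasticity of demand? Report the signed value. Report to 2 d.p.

ΔQ = 1358 − 1924 = -566; ΔP = 103 − 67 = 36.
Midpoints: P̄ = 85.00, Q̄ = 1641.0.
ε = (ΔQ/ΔP)(P̄/Q̄) = (-566/36)(85.00/1641.0).

-0.81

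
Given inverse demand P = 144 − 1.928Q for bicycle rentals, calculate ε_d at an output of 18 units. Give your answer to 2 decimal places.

At Q = 18, P = 144 − 1.928(18) = 109.30.
dP/dQ = −1.928, so dQ/dP = 1/(−1.928) = -0.519.
ε = (dQ/dP)(P/Q) = (-0.519)(109.30/18).

-3.15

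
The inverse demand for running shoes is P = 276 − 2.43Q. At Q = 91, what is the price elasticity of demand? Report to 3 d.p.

-0.248

At Q = 91, P = 276 − 2.43(91) = 54.87.
dP/dQ = −2.43, so dQ/dP = 1/(−2.43) = -0.412.
ε = (dQ/dP)(P/Q) = (-0.412)(54.87/91).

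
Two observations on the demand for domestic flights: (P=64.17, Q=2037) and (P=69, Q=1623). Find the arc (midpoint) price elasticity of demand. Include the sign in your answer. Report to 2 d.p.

-3.12

ΔQ = 1623 − 2037 = -414; ΔP = 69 − 64.17 = 4.83.
Midpoints: P̄ = 66.59, Q̄ = 1830.0.
ε = (ΔQ/ΔP)(P̄/Q̄) = (-414/4.83)(66.59/1830.0).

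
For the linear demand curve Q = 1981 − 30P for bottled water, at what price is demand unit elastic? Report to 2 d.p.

For linear demand Q = a − bP, ε = −bP/(a − bP). |ε| = 1 when bP = a − bP, i.e. P = a/(2b).
P = 1981/(2·30) = 1981/60 = 33.0167.

33.02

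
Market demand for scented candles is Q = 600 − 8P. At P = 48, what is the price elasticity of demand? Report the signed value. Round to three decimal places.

-1.778

At P = 48, Q = 216.
dQ/dP = −8.
ε = (dQ/dP)(P/Q) = (-8)(48/216).
|ε| > 1, so demand is elastic at this price.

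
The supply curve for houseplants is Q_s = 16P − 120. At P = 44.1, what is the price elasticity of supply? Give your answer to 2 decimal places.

1.20

At P = 44.1, Q_s = 585.60.
dQ_s/dP = 16.
ε_s = (dQ_s/dP)(P/Q_s) = (16)(44.1/585.60).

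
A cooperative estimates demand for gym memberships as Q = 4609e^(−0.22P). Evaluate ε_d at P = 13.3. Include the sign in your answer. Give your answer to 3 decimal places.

-2.926

At P = 13.3, Q = 247.093.
dQ/dP = −0.22·4609e^(−0.22P) = −0.22Q = -54.361.
ε = (dQ/dP)(P/Q) = (-54.361)(13.3/247.093).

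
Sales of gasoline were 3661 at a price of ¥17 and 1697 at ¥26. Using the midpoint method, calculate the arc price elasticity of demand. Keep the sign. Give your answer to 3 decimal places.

-1.751

ΔQ = 1697 − 3661 = -1964; ΔP = 26 − 17 = 9.
Midpoints: P̄ = 21.50, Q̄ = 2679.0.
ε = (ΔQ/ΔP)(P̄/Q̄) = (-1964/9)(21.50/2679.0).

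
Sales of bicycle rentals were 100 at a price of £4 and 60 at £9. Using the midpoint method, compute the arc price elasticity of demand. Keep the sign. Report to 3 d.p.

ΔQ = 60 − 100 = -40; ΔP = 9 − 4 = 5.
Midpoints: P̄ = 6.50, Q̄ = 80.0.
ε = (ΔQ/ΔP)(P̄/Q̄) = (-40/5)(6.50/80.0).

-0.650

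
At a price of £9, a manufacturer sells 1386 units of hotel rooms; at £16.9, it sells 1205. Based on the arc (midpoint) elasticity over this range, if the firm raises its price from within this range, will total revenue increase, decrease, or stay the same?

Arc ε = (-181/7.9)(12.95/1295.5) ≈ -0.229.
|ε| = 0.23 < 1, so demand is inelastic. A price rise therefore raises total revenue.

increase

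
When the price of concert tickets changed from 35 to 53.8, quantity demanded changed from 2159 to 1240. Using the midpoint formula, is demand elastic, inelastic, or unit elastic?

Arc ε ≈ -1.277.
|ε| = 1.28 > 1.

elastic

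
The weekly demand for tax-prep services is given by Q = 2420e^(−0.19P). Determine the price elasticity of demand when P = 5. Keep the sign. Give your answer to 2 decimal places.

-0.95

At P = 5, Q = 935.913.
dQ/dP = −0.19·2420e^(−0.19P) = −0.19Q = -177.824.
ε = (dQ/dP)(P/Q) = (-177.824)(5/935.913).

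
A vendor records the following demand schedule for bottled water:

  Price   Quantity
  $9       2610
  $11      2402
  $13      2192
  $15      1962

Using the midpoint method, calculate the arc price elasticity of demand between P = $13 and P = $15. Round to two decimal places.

At P = 13, Q = 2192; at P = 15, Q = 1962.
ΔQ = -230, ΔP = 2. Midpoints: P̄ = 14.00, Q̄ = 2077.0.
ε = (ΔQ/ΔP)(P̄/Q̄) = (-230/2)(14.00/2077.0).

-0.78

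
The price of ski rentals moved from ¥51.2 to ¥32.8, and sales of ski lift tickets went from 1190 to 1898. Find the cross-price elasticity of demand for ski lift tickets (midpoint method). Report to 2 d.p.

ΔQ_x = 1898 − 1190 = 708; ΔP_y = 32.8 − 51.2 = -18.4.
Midpoints: P̄_y = 42.00, Q̄_x = 1544.0.
ε_xy = (ΔQ_x/ΔP_y)(P̄_y/Q̄_x) = (708/-18.4)(42.00/1544.0).
ε_xy < 0, so the goods are complements.

-1.05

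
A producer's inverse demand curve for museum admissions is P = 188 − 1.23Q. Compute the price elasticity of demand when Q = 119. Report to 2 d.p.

-0.28

At Q = 119, P = 188 − 1.23(119) = 41.63.
dP/dQ = −1.23, so dQ/dP = 1/(−1.23) = -0.813.
ε = (dQ/dP)(P/Q) = (-0.813)(41.63/119).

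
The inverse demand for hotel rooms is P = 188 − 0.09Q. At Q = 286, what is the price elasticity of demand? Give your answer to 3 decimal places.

At Q = 286, P = 188 − 0.09(286) = 162.26.
dP/dQ = −0.09, so dQ/dP = 1/(−0.09) = -11.111.
ε = (dQ/dP)(P/Q) = (-11.111)(162.26/286).

-6.304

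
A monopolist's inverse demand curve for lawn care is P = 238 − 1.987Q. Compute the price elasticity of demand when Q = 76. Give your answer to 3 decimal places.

-0.576

At Q = 76, P = 238 − 1.987(76) = 86.99.
dP/dQ = −1.987, so dQ/dP = 1/(−1.987) = -0.503.
ε = (dQ/dP)(P/Q) = (-0.503)(86.99/76).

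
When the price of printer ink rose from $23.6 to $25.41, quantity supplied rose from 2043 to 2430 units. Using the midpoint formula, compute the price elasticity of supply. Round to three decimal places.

2.343

ΔQ = 2430 − 2043 = 387; ΔP = 25.41 − 23.6 = 1.81.
Midpoints: P̄ = 24.51, Q̄ = 2236.5.
ε_s = (ΔQ/ΔP)(P̄/Q̄) = (387/1.81)(24.51/2236.5).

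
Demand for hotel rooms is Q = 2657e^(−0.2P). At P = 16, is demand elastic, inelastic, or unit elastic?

Q = 108.305, dQ/dP = -21.661.
ε = (dQ/dP)(P/Q) ≈ -3.200.
|ε| = 3.20 > 1.

elastic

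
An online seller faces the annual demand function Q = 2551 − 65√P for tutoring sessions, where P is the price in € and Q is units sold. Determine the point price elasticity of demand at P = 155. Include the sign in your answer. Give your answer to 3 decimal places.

At P = 155, Q = 1741.757.
dQ/dP = −65/(2√P) = -2.610.
ε = (dQ/dP)(P/Q) = (-2.610)(155/1741.757).

-0.232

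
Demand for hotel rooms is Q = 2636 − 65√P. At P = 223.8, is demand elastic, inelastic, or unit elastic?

Q = 1663.603, dQ/dP = -2.172.
ε = (dQ/dP)(P/Q) ≈ -0.292.
|ε| = 0.29 < 1.

inelastic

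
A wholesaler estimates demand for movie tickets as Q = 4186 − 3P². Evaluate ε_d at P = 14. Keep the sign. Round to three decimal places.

-0.327

At P = 14, Q = 3598.
dQ/dP = −6P = -84.
ε = (dQ/dP)(P/Q) = (-84)(14/3598).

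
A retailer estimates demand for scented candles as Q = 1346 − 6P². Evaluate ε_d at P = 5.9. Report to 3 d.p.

At P = 5.9, Q = 1137.140.
dQ/dP = −12P = -70.800.
ε = (dQ/dP)(P/Q) = (-70.800)(5.9/1137.140).
|ε| < 1, so demand is inelastic at this price.

-0.367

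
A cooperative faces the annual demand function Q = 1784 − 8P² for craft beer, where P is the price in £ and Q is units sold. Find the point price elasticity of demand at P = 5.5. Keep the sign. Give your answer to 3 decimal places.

-0.314

At P = 5.5, Q = 1542.
dQ/dP = −16P = -88.
ε = (dQ/dP)(P/Q) = (-88)(5.5/1542).
|ε| < 1, so demand is inelastic at this price.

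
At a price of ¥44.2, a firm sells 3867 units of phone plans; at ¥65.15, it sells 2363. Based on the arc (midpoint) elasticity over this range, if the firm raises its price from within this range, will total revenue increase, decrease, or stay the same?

decrease

Arc ε = (-1504/20.95)(54.68/3115.0) ≈ -1.260.
|ε| = 1.26 > 1, so demand is elastic. A price rise therefore reduces total revenue.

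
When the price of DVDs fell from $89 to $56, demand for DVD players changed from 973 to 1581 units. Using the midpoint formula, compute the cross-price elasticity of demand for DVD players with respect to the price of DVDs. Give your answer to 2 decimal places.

-1.05

ΔQ_x = 1581 − 973 = 608; ΔP_y = 56 − 89 = -33.
Midpoints: P̄_y = 72.50, Q̄_x = 1277.0.
ε_xy = (ΔQ_x/ΔP_y)(P̄_y/Q̄_x) = (608/-33)(72.50/1277.0).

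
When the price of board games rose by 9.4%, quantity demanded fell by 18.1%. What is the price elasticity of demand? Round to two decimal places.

ε = %ΔQ / %ΔP = (-18.1)/(9.4) = -1.926.

-1.93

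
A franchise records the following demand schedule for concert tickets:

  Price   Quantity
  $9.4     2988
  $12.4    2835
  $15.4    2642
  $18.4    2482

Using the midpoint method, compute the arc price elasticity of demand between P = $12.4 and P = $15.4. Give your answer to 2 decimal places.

At P = 12.4, Q = 2835; at P = 15.4, Q = 2642.
ΔQ = -193, ΔP = 3.0. Midpoints: P̄ = 13.90, Q̄ = 2738.5.
ε = (ΔQ/ΔP)(P̄/Q̄) = (-193/3.0)(13.90/2738.5).

-0.33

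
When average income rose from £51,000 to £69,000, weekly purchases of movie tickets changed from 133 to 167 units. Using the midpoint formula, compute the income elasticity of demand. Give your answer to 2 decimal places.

ΔQ = 34, ΔI = 18000. Midpoints: Ī = 60,000, Q̄ = 150.0.
ε_I = (ΔQ/ΔI)(Ī/Q̄) = (34/18000)(60000/150.0).

0.76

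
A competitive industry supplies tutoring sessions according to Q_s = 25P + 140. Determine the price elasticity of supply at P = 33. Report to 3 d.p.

0.855

At P = 33, Q_s = 965.
dQ_s/dP = 25.
ε_s = (dQ_s/dP)(P/Q_s) = (25)(33/965).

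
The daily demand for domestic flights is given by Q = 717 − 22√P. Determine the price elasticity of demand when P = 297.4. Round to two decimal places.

At P = 297.4, Q = 337.604.
dQ/dP = −22/(2√P) = -0.638.
ε = (dQ/dP)(P/Q) = (-0.638)(297.4/337.604).
|ε| < 1, so demand is inelastic at this price.

-0.56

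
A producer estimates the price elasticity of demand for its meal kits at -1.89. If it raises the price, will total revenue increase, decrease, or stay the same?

decrease

|ε| = 1.89 > 1, so demand is elastic. A price rise therefore reduces total revenue.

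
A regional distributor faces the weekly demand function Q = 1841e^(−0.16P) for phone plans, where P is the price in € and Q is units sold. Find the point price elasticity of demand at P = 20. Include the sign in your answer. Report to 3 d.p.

At P = 20, Q = 75.043.
dQ/dP = −0.16·1841e^(−0.16P) = −0.16Q = -12.007.
ε = (dQ/dP)(P/Q) = (-12.007)(20/75.043).
|ε| > 1, so demand is elastic at this price.

-3.200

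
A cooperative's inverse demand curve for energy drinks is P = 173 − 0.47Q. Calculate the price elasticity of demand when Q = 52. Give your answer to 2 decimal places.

At Q = 52, P = 173 − 0.47(52) = 148.56.
dP/dQ = −0.47, so dQ/dP = 1/(−0.47) = -2.128.
ε = (dQ/dP)(P/Q) = (-2.128)(148.56/52).

-6.08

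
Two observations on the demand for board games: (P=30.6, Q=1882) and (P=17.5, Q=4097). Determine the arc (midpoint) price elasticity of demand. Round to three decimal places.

-1.360

ΔQ = 4097 − 1882 = 2215; ΔP = 17.5 − 30.6 = -13.1.
Midpoints: P̄ = 24.05, Q̄ = 2989.5.
ε = (ΔQ/ΔP)(P̄/Q̄) = (2215/-13.1)(24.05/2989.5).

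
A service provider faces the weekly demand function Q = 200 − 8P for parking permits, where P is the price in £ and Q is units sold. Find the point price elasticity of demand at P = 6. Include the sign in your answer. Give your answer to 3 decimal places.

-0.316

At P = 6, Q = 152.
dQ/dP = −8.
ε = (dQ/dP)(P/Q) = (-8)(6/152).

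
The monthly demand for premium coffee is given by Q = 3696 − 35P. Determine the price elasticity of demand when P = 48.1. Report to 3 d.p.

-0.837

At P = 48.1, Q = 2012.500.
dQ/dP = −35.
ε = (dQ/dP)(P/Q) = (-35)(48.1/2012.500).
|ε| < 1, so demand is inelastic at this price.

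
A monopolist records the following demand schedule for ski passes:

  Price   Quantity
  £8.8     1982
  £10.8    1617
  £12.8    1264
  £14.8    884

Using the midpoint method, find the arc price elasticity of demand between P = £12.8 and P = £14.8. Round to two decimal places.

At P = 12.8, Q = 1264; at P = 14.8, Q = 884.
ΔQ = -380, ΔP = 2.0. Midpoints: P̄ = 13.80, Q̄ = 1074.0.
ε = (ΔQ/ΔP)(P̄/Q̄) = (-380/2.0)(13.80/1074.0).

-2.44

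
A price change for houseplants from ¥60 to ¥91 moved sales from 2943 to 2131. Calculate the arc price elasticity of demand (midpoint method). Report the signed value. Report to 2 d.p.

ΔQ = 2131 − 2943 = -812; ΔP = 91 − 60 = 31.
Midpoints: P̄ = 75.50, Q̄ = 2537.0.
ε = (ΔQ/ΔP)(P̄/Q̄) = (-812/31)(75.50/2537.0).

-0.78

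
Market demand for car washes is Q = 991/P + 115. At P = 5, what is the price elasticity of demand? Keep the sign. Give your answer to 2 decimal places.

At P = 5, Q = 313.200.
dQ/dP = −991/P² = -39.640.
ε = (dQ/dP)(P/Q) = (-39.640)(5/313.200).

-0.63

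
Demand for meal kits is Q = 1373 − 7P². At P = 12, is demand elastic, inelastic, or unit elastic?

elastic

Q = 365, dQ/dP = -168.
ε = (dQ/dP)(P/Q) ≈ -5.523.
|ε| = 5.52 > 1.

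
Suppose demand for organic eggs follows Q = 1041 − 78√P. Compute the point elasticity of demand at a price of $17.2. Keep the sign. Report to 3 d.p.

At P = 17.2, Q = 717.512.
dQ/dP = −78/(2√P) = -9.404.
ε = (dQ/dP)(P/Q) = (-9.404)(17.2/717.512).

-0.225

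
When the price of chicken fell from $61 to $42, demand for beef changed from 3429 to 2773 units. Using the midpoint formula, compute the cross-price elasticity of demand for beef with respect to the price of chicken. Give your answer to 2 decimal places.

0.57

ΔQ_x = 2773 − 3429 = -656; ΔP_y = 42 − 61 = -19.
Midpoints: P̄_y = 51.50, Q̄_x = 3101.0.
ε_xy = (ΔQ_x/ΔP_y)(P̄_y/Q̄_x) = (-656/-19)(51.50/3101.0).
ε_xy > 0, so the goods are substitutes.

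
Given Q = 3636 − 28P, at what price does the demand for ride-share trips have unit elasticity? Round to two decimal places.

For linear demand Q = a − bP, ε = −bP/(a − bP). |ε| = 1 when bP = a − bP, i.e. P = a/(2b).
P = 3636/(2·28) = 3636/56 = 64.9286.

64.93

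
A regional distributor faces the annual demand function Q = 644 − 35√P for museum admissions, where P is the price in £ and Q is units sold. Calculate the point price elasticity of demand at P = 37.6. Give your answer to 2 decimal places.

At P = 37.6, Q = 429.384.
dQ/dP = −35/(2√P) = -2.854.
ε = (dQ/dP)(P/Q) = (-2.854)(37.6/429.384).
|ε| < 1, so demand is inelastic at this price.

-0.25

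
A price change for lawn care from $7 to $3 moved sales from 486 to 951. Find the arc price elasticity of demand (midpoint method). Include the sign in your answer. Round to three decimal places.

ΔQ = 951 − 486 = 465; ΔP = 3 − 7 = -4.
Midpoints: P̄ = 5.00, Q̄ = 718.5.
ε = (ΔQ/ΔP)(P̄/Q̄) = (465/-4)(5.00/718.5).

-0.809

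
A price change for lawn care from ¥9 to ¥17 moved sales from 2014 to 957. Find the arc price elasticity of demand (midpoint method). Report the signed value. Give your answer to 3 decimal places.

ΔQ = 957 − 2014 = -1057; ΔP = 17 − 9 = 8.
Midpoints: P̄ = 13.00, Q̄ = 1485.5.
ε = (ΔQ/ΔP)(P̄/Q̄) = (-1057/8)(13.00/1485.5).

-1.156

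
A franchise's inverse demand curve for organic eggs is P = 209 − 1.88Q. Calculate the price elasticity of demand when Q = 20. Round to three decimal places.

-4.559

At Q = 20, P = 209 − 1.88(20) = 171.40.
dP/dQ = −1.88, so dQ/dP = 1/(−1.88) = -0.532.
ε = (dQ/dP)(P/Q) = (-0.532)(171.40/20).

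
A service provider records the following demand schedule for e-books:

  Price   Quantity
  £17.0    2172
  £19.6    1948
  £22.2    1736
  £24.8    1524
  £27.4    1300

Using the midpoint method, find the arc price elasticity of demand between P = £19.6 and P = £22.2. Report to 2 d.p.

At P = 19.6, Q = 1948; at P = 22.2, Q = 1736.
ΔQ = -212, ΔP = 2.6. Midpoints: P̄ = 20.90, Q̄ = 1842.0.
ε = (ΔQ/ΔP)(P̄/Q̄) = (-212/2.6)(20.90/1842.0).

-0.93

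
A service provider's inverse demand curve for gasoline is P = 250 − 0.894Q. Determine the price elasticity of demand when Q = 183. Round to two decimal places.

-0.53

At Q = 183, P = 250 − 0.894(183) = 86.40.
dP/dQ = −0.894, so dQ/dP = 1/(−0.894) = -1.119.
ε = (dQ/dP)(P/Q) = (-1.119)(86.40/183).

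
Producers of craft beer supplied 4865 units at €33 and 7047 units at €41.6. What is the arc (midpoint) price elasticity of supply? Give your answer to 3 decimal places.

ΔQ = 7047 − 4865 = 2182; ΔP = 41.6 − 33 = 8.6.
Midpoints: P̄ = 37.30, Q̄ = 5956.0.
ε_s = (ΔQ/ΔP)(P̄/Q̄) = (2182/8.6)(37.30/5956.0).

1.589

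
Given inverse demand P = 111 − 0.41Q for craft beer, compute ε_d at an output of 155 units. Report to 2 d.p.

At Q = 155, P = 111 − 0.41(155) = 47.45.
dP/dQ = −0.41, so dQ/dP = 1/(−0.41) = -2.439.
ε = (dQ/dP)(P/Q) = (-2.439)(47.45/155).

-0.75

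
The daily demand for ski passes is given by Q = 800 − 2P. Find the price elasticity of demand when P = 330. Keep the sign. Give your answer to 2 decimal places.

At P = 330, Q = 140.
dQ/dP = −2.
ε = (dQ/dP)(P/Q) = (-2)(330/140).
|ε| > 1, so demand is elastic at this price.

-4.71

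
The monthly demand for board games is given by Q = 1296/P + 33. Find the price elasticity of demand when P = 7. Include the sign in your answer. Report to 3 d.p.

At P = 7, Q = 218.143.
dQ/dP = −1296/P² = -26.449.
ε = (dQ/dP)(P/Q) = (-26.449)(7/218.143).
|ε| < 1, so demand is inelastic at this price.

-0.849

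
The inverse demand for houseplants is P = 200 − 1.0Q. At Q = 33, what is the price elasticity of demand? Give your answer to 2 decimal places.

At Q = 33, P = 200 − 1.0(33) = 167.00.
dP/dQ = −1.0, so dQ/dP = 1/(−1.0) = -1.000.
ε = (dQ/dP)(P/Q) = (-1.000)(167.00/33).

-5.06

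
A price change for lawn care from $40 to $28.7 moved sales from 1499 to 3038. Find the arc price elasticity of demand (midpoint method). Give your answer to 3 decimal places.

-2.062

ΔQ = 3038 − 1499 = 1539; ΔP = 28.7 − 40 = -11.3.
Midpoints: P̄ = 34.35, Q̄ = 2268.5.
ε = (ΔQ/ΔP)(P̄/Q̄) = (1539/-11.3)(34.35/2268.5).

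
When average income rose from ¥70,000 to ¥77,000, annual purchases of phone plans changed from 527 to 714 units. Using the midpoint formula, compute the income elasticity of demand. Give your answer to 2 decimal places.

ΔQ = 187, ΔI = 7000. Midpoints: Ī = 73,500, Q̄ = 620.5.
ε_I = (ΔQ/ΔI)(Ī/Q̄) = (187/7000)(73500/620.5).

3.16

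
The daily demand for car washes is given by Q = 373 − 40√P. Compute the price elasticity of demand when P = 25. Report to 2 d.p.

-0.58

At P = 25, Q = 173.
dQ/dP = −40/(2√P) = -4.
ε = (dQ/dP)(P/Q) = (-4)(25/173).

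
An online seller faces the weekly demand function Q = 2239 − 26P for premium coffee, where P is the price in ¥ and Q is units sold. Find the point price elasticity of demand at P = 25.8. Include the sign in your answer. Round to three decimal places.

-0.428

At P = 25.8, Q = 1568.200.
dQ/dP = −26.
ε = (dQ/dP)(P/Q) = (-26)(25.8/1568.200).
|ε| < 1, so demand is inelastic at this price.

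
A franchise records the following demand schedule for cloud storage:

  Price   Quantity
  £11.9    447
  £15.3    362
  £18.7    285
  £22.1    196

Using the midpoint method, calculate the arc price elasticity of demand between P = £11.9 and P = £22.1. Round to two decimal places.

At P = 11.9, Q = 447; at P = 22.1, Q = 196.
ΔQ = -251, ΔP = 10.2. Midpoints: P̄ = 17.00, Q̄ = 321.5.
ε = (ΔQ/ΔP)(P̄/Q̄) = (-251/10.2)(17.00/321.5).

-1.30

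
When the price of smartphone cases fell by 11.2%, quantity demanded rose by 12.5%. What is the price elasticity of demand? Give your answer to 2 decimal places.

-1.12

ε = %ΔQ / %ΔP = (12.5)/(-11.2) = -1.116.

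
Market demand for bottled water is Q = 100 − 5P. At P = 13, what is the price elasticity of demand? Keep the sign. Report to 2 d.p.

-1.86

At P = 13, Q = 35.
dQ/dP = −5.
ε = (dQ/dP)(P/Q) = (-5)(13/35).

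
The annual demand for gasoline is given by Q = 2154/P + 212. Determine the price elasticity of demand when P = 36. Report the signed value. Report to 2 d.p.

At P = 36, Q = 271.833.
dQ/dP = −2154/P² = -1.662.
ε = (dQ/dP)(P/Q) = (-1.662)(36/271.833).

-0.22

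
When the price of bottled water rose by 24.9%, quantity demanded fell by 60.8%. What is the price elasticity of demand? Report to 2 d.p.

-2.44

ε = %ΔQ / %ΔP = (-60.8)/(24.9) = -2.442.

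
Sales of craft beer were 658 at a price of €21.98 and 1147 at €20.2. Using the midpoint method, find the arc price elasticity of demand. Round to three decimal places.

-6.420

ΔQ = 1147 − 658 = 489; ΔP = 20.2 − 21.98 = -1.78.
Midpoints: P̄ = 21.09, Q̄ = 902.5.
ε = (ΔQ/ΔP)(P̄/Q̄) = (489/-1.78)(21.09/902.5).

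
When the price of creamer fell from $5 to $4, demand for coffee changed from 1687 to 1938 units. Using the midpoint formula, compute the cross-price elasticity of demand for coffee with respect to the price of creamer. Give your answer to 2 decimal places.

ΔQ_x = 1938 − 1687 = 251; ΔP_y = 4 − 5 = -1.
Midpoints: P̄_y = 4.50, Q̄_x = 1812.5.
ε_xy = (ΔQ_x/ΔP_y)(P̄_y/Q̄_x) = (251/-1)(4.50/1812.5).

-0.62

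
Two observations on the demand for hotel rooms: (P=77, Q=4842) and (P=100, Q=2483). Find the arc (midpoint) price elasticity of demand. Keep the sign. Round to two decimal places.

ΔQ = 2483 − 4842 = -2359; ΔP = 100 − 77 = 23.
Midpoints: P̄ = 88.50, Q̄ = 3662.5.
ε = (ΔQ/ΔP)(P̄/Q̄) = (-2359/23)(88.50/3662.5).

-2.48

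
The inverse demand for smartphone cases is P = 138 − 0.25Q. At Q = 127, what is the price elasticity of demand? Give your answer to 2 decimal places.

-3.35

At Q = 127, P = 138 − 0.25(127) = 106.25.
dP/dQ = −0.25, so dQ/dP = 1/(−0.25) = -4.000.
ε = (dQ/dP)(P/Q) = (-4.000)(106.25/127).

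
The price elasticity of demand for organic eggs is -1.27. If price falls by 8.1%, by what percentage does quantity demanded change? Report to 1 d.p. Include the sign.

%ΔQ ≈ ε × %ΔP = (-1.27)(-8.1%) = 10.29%.

10.3%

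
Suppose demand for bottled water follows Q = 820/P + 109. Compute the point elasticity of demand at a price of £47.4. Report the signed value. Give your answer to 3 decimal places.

At P = 47.4, Q = 126.300.
dQ/dP = −820/P² = -0.365.
ε = (dQ/dP)(P/Q) = (-0.365)(47.4/126.300).
|ε| < 1, so demand is inelastic at this price.

-0.137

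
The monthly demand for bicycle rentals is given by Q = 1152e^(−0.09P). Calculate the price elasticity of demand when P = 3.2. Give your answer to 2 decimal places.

At P = 3.2, Q = 863.725.
dQ/dP = −0.09·1152e^(−0.09P) = −0.09Q = -77.735.
ε = (dQ/dP)(P/Q) = (-77.735)(3.2/863.725).
|ε| < 1, so demand is inelastic at this price.

-0.29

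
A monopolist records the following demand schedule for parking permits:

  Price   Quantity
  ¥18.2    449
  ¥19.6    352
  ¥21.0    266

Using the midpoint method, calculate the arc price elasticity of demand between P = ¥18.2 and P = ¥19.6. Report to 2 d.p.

-3.27

At P = 18.2, Q = 449; at P = 19.6, Q = 352.
ΔQ = -97, ΔP = 1.4. Midpoints: P̄ = 18.90, Q̄ = 400.5.
ε = (ΔQ/ΔP)(P̄/Q̄) = (-97/1.4)(18.90/400.5).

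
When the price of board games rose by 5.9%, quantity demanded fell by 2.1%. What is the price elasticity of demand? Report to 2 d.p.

ε = %ΔQ / %ΔP = (-2.1)/(5.9) = -0.356.

-0.36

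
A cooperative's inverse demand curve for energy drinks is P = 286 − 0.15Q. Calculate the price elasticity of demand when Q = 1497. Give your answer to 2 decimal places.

-0.27

At Q = 1497, P = 286 − 0.15(1497) = 61.45.
dP/dQ = −0.15, so dQ/dP = 1/(−0.15) = -6.667.
ε = (dQ/dP)(P/Q) = (-6.667)(61.45/1497).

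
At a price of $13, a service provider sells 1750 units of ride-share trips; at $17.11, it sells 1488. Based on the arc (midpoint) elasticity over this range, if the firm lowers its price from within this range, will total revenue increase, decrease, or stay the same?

decrease

Arc ε = (-262/4.11)(15.05/1619.0) ≈ -0.593.
|ε| = 0.59 < 1, so demand is inelastic. A price cut therefore reduces total revenue.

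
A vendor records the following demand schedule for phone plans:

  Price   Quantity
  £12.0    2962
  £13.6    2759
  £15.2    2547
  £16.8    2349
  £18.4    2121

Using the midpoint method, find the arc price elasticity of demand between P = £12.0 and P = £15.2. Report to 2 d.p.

-0.64

At P = 12.0, Q = 2962; at P = 15.2, Q = 2547.
ΔQ = -415, ΔP = 3.2. Midpoints: P̄ = 13.60, Q̄ = 2754.5.
ε = (ΔQ/ΔP)(P̄/Q̄) = (-415/3.2)(13.60/2754.5).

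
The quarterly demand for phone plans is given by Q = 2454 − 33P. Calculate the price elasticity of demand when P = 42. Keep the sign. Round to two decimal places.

-1.30

At P = 42, Q = 1068.
dQ/dP = −33.
ε = (dQ/dP)(P/Q) = (-33)(42/1068).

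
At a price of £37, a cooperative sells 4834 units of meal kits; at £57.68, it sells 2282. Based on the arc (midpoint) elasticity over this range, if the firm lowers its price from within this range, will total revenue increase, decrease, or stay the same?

Arc ε = (-2552/20.68)(47.34/3558.0) ≈ -1.642.
|ε| = 1.64 > 1, so demand is elastic. A price cut therefore raises total revenue.

increase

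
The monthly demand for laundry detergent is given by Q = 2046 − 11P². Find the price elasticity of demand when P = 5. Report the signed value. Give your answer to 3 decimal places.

-0.311

At P = 5, Q = 1771.
dQ/dP = −22P = -110.
ε = (dQ/dP)(P/Q) = (-110)(5/1771).
|ε| < 1, so demand is inelastic at this price.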